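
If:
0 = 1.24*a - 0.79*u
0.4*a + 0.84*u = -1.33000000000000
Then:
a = -0.77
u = -1.21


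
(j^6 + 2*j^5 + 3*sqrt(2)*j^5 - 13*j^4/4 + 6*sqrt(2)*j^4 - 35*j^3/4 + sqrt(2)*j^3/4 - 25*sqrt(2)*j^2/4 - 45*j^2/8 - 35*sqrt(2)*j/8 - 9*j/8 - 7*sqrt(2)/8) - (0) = j^6 + 2*j^5 + 3*sqrt(2)*j^5 - 13*j^4/4 + 6*sqrt(2)*j^4 - 35*j^3/4 + sqrt(2)*j^3/4 - 25*sqrt(2)*j^2/4 - 45*j^2/8 - 35*sqrt(2)*j/8 - 9*j/8 - 7*sqrt(2)/8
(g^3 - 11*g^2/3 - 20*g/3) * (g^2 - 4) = g^5 - 11*g^4/3 - 32*g^3/3 + 44*g^2/3 + 80*g/3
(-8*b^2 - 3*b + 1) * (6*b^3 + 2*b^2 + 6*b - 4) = -48*b^5 - 34*b^4 - 48*b^3 + 16*b^2 + 18*b - 4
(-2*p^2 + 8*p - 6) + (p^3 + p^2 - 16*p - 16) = p^3 - p^2 - 8*p - 22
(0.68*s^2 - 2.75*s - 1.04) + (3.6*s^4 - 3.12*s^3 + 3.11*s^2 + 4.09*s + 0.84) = 3.6*s^4 - 3.12*s^3 + 3.79*s^2 + 1.34*s - 0.2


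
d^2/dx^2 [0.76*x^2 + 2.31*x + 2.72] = 1.52000000000000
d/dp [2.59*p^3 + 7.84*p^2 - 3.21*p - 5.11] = 7.77*p^2 + 15.68*p - 3.21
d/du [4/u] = -4/u^2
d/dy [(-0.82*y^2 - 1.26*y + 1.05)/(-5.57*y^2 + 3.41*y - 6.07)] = (-9.8144*y^2 + 21.6518*y + 4.0677)/(31.0249*y^4 - 37.9874*y^3 + 79.2479*y^2 - 41.3974*y + 36.8449)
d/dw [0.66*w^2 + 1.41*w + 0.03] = 1.32*w + 1.41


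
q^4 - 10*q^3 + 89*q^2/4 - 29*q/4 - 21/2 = (q - 7)*(q - 2)*(q - 3/2)*(q + 1/2)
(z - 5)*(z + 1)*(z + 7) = z^3 + 3*z^2 - 33*z - 35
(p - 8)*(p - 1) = p^2 - 9*p + 8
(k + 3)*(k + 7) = k^2 + 10*k + 21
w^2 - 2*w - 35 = (w - 7)*(w + 5)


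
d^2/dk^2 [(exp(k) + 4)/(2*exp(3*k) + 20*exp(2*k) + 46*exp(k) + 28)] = (2*exp(6*k) + 33*exp(5*k) + 224*exp(4*k) + 686*exp(3*k) + 708*exp(2*k) - 223*exp(k) - 546)*exp(k)/(exp(9*k) + 30*exp(8*k) + 369*exp(7*k) + 2422*exp(6*k) + 9327*exp(5*k) + 22002*exp(4*k) + 32075*exp(3*k) + 28098*exp(2*k) + 13524*exp(k) + 2744)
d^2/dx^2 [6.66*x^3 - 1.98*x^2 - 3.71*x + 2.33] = 39.96*x - 3.96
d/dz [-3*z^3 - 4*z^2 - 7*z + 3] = -9*z^2 - 8*z - 7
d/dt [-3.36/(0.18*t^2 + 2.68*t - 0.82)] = (1.2096*t + 9.0048)/(0.18*t^2 + 2.68*t - 0.82)^2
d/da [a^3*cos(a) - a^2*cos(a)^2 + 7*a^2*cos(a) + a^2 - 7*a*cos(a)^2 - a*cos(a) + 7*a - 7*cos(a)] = -a^3*sin(a) - 7*a^2*sin(a) + a^2*sin(2*a) + 3*a^2*cos(a) + a*sin(a) + 7*a*sin(2*a) + 14*a*cos(a) - a*cos(2*a) + a + 7*sin(a) - cos(a) - 7*cos(2*a)/2 + 7/2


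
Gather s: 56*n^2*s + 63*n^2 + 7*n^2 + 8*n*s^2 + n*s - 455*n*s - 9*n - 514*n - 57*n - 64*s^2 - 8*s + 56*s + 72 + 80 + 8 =70*n^2 - 580*n + s^2*(8*n - 64) + s*(56*n^2 - 454*n + 48) + 160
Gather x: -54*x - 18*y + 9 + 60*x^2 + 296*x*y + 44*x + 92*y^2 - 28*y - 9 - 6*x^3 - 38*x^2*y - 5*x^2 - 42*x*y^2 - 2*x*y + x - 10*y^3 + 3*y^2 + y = -6*x^3 + x^2*(55 - 38*y) + x*(-42*y^2 + 294*y - 9) - 10*y^3 + 95*y^2 - 45*y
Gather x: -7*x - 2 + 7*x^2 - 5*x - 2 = 7*x^2 - 12*x - 4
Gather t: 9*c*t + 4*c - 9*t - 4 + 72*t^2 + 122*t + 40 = 4*c + 72*t^2 + t*(9*c + 113) + 36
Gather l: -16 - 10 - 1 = -27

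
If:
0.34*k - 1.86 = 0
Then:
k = 5.47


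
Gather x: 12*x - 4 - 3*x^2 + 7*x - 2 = -3*x^2 + 19*x - 6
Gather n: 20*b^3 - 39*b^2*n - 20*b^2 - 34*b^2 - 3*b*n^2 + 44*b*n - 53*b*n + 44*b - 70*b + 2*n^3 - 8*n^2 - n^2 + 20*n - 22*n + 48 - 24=20*b^3 - 54*b^2 - 26*b + 2*n^3 + n^2*(-3*b - 9) + n*(-39*b^2 - 9*b - 2) + 24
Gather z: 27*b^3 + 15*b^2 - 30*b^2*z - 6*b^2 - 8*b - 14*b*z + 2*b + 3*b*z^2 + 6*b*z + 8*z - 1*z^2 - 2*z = 27*b^3 + 9*b^2 - 6*b + z^2*(3*b - 1) + z*(-30*b^2 - 8*b + 6)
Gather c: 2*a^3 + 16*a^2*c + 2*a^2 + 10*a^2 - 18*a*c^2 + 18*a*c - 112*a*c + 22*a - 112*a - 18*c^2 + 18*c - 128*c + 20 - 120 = 2*a^3 + 12*a^2 - 90*a + c^2*(-18*a - 18) + c*(16*a^2 - 94*a - 110) - 100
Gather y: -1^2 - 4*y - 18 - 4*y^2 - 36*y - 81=-4*y^2 - 40*y - 100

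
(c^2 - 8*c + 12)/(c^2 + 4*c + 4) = (c^2 - 8*c + 12)/(c^2 + 4*c + 4)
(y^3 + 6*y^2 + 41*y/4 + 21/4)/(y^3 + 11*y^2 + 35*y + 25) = (y^2 + 5*y + 21/4)/(y^2 + 10*y + 25)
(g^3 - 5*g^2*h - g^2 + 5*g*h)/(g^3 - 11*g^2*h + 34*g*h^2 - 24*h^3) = g*(g^2 - 5*g*h - g + 5*h)/(g^3 - 11*g^2*h + 34*g*h^2 - 24*h^3)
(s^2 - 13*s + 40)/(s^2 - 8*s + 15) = (s - 8)/(s - 3)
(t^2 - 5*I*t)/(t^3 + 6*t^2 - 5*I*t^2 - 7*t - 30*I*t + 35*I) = t/(t^2 + 6*t - 7)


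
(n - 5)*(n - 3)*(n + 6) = n^3 - 2*n^2 - 33*n + 90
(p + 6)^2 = p^2 + 12*p + 36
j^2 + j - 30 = (j - 5)*(j + 6)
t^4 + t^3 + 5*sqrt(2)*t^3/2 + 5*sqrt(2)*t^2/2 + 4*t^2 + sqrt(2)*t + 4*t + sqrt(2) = (t + sqrt(2)/2)*(t + sqrt(2))*(sqrt(2)*t/2 + 1)*(sqrt(2)*t + sqrt(2))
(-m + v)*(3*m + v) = -3*m^2 + 2*m*v + v^2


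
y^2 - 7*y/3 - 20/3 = (y - 4)*(y + 5/3)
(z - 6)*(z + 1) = z^2 - 5*z - 6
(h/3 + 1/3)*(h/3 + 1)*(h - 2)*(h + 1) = h^4/9 + h^3/3 - h^2/3 - 11*h/9 - 2/3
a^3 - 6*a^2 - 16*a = a*(a - 8)*(a + 2)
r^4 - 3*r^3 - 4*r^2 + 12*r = r*(r - 3)*(r - 2)*(r + 2)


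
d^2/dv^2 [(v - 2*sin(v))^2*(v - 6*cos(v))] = 6*(v - 2*sin(v))^2*cos(v) + 4*(v - 2*sin(v))*(v - 6*cos(v))*sin(v) - 4*(v - 2*sin(v))*(6*sin(v) + 1)*(2*cos(v) - 1) + 2*(v - 6*cos(v))*(2*cos(v) - 1)^2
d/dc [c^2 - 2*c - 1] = 2*c - 2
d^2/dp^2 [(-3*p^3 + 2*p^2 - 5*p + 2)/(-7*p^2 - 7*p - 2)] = 8*(112*p^3 - 21*p^2 - 117*p - 37)/(343*p^6 + 1029*p^5 + 1323*p^4 + 931*p^3 + 378*p^2 + 84*p + 8)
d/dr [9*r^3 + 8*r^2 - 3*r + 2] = 27*r^2 + 16*r - 3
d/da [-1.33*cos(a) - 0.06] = 1.33*sin(a)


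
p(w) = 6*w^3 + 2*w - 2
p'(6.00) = 650.00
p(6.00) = 1306.00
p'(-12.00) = 2594.00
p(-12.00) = -10394.00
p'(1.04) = 21.47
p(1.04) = 6.83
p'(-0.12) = 2.26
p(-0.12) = -2.25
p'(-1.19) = 27.49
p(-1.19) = -14.49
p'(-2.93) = 156.53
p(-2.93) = -158.78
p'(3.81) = 263.29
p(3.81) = 337.46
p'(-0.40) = 4.88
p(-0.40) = -3.18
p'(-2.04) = 76.91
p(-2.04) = -57.02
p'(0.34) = 4.08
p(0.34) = -1.08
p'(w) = 18*w^2 + 2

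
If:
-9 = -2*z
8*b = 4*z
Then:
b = 9/4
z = 9/2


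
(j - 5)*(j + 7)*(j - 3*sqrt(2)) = j^3 - 3*sqrt(2)*j^2 + 2*j^2 - 35*j - 6*sqrt(2)*j + 105*sqrt(2)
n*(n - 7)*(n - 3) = n^3 - 10*n^2 + 21*n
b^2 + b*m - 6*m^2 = (b - 2*m)*(b + 3*m)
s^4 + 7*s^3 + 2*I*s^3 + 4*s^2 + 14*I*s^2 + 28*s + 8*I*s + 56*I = (s + 7)*(s - 2*I)*(s + 2*I)^2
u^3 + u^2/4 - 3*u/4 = u*(u - 3/4)*(u + 1)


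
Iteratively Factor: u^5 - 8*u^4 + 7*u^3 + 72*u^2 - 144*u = (u - 4)*(u^4 - 4*u^3 - 9*u^2 + 36*u) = u*(u - 4)*(u^3 - 4*u^2 - 9*u + 36) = u*(u - 4)^2*(u^2 - 9) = u*(u - 4)^2*(u - 3)*(u + 3)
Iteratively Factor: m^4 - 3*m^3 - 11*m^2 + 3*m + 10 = (m - 5)*(m^3 + 2*m^2 - m - 2) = (m - 5)*(m + 2)*(m^2 - 1) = (m - 5)*(m + 1)*(m + 2)*(m - 1)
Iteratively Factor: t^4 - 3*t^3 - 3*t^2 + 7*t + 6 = (t - 3)*(t^3 - 3*t - 2) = (t - 3)*(t + 1)*(t^2 - t - 2) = (t - 3)*(t - 2)*(t + 1)*(t + 1)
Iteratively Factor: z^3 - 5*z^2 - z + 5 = (z - 1)*(z^2 - 4*z - 5) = (z - 5)*(z - 1)*(z + 1)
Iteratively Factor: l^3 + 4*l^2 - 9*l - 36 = (l - 3)*(l^2 + 7*l + 12) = (l - 3)*(l + 3)*(l + 4)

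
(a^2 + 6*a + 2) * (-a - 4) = -a^3 - 10*a^2 - 26*a - 8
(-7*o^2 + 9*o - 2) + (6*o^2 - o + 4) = -o^2 + 8*o + 2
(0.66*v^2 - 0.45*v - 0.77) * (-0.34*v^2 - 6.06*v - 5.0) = -0.2244*v^4 - 3.8466*v^3 - 0.3112*v^2 + 6.9162*v + 3.85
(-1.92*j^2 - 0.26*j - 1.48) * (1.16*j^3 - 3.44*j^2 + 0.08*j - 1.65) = -2.2272*j^5 + 6.3032*j^4 - 0.976*j^3 + 8.2384*j^2 + 0.3106*j + 2.442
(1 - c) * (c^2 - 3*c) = -c^3 + 4*c^2 - 3*c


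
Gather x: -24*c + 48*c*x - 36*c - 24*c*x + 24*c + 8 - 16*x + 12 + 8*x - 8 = -36*c + x*(24*c - 8) + 12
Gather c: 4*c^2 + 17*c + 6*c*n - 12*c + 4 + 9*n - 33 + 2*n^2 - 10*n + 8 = 4*c^2 + c*(6*n + 5) + 2*n^2 - n - 21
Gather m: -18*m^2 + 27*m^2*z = m^2*(27*z - 18)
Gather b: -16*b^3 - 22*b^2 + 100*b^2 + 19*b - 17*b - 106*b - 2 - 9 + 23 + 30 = -16*b^3 + 78*b^2 - 104*b + 42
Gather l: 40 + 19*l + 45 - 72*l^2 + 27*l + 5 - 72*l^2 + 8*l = -144*l^2 + 54*l + 90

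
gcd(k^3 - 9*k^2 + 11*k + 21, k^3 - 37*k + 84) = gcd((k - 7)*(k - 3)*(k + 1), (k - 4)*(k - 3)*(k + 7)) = k - 3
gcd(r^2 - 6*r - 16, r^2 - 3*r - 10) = r + 2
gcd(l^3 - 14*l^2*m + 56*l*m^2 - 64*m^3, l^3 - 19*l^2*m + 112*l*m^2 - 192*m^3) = l - 8*m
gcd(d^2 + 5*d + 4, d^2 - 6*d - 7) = d + 1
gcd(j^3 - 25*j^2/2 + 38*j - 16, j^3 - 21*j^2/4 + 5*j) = j - 4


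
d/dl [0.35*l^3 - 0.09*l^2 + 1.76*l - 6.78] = 1.05*l^2 - 0.18*l + 1.76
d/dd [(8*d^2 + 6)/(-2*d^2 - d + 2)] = 2*(-4*d^2 + 28*d + 3)/(4*d^4 + 4*d^3 - 7*d^2 - 4*d + 4)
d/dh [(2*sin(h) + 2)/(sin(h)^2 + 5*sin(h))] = 2*(-2*sin(h) + cos(h)^2 - 6)*cos(h)/((sin(h) + 5)^2*sin(h)^2)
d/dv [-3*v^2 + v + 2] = 1 - 6*v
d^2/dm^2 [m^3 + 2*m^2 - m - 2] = 6*m + 4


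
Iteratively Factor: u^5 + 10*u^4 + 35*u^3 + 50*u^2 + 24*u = (u + 4)*(u^4 + 6*u^3 + 11*u^2 + 6*u) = u*(u + 4)*(u^3 + 6*u^2 + 11*u + 6) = u*(u + 3)*(u + 4)*(u^2 + 3*u + 2) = u*(u + 2)*(u + 3)*(u + 4)*(u + 1)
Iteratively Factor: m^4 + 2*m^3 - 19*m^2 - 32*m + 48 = (m - 4)*(m^3 + 6*m^2 + 5*m - 12) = (m - 4)*(m + 4)*(m^2 + 2*m - 3) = (m - 4)*(m + 3)*(m + 4)*(m - 1)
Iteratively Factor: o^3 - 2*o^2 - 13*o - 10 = (o + 1)*(o^2 - 3*o - 10) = (o + 1)*(o + 2)*(o - 5)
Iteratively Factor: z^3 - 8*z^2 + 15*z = (z - 3)*(z^2 - 5*z) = z*(z - 3)*(z - 5)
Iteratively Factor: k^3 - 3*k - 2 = (k - 2)*(k^2 + 2*k + 1) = (k - 2)*(k + 1)*(k + 1)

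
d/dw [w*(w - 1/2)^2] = (2*w - 1)*(6*w - 1)/4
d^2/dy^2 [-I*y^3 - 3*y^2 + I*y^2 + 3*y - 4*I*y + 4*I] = -6*I*y - 6 + 2*I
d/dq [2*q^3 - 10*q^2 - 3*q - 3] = 6*q^2 - 20*q - 3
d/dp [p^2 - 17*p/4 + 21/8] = 2*p - 17/4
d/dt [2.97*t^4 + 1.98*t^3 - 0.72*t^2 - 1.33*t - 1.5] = 11.88*t^3 + 5.94*t^2 - 1.44*t - 1.33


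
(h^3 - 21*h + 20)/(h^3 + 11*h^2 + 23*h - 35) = (h - 4)/(h + 7)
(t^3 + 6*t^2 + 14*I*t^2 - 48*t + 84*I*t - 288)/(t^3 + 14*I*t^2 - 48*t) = (t + 6)/t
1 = 1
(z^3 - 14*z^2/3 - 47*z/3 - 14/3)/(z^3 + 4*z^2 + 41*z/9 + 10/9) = 3*(z - 7)/(3*z + 5)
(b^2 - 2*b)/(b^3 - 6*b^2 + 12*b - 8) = b/(b^2 - 4*b + 4)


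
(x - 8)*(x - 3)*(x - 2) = x^3 - 13*x^2 + 46*x - 48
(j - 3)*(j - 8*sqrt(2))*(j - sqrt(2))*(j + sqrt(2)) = j^4 - 8*sqrt(2)*j^3 - 3*j^3 - 2*j^2 + 24*sqrt(2)*j^2 + 6*j + 16*sqrt(2)*j - 48*sqrt(2)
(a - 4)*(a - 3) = a^2 - 7*a + 12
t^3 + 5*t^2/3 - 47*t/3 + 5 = (t - 3)*(t - 1/3)*(t + 5)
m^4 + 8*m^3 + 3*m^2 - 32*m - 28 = (m - 2)*(m + 1)*(m + 2)*(m + 7)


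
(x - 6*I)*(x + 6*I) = x^2 + 36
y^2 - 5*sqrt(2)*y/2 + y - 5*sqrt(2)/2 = (y + 1)*(y - 5*sqrt(2)/2)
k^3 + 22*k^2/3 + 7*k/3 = k*(k + 1/3)*(k + 7)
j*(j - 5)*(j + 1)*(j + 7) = j^4 + 3*j^3 - 33*j^2 - 35*j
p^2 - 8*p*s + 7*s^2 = (p - 7*s)*(p - s)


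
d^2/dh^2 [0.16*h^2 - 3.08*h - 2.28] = 0.320000000000000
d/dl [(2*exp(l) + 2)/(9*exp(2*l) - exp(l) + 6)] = 2*(-(exp(l) + 1)*(18*exp(l) - 1) + 9*exp(2*l) - exp(l) + 6)*exp(l)/(9*exp(2*l) - exp(l) + 6)^2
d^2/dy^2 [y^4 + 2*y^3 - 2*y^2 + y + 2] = 12*y^2 + 12*y - 4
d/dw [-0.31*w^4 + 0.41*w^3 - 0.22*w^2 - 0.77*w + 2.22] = -1.24*w^3 + 1.23*w^2 - 0.44*w - 0.77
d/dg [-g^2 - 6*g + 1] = -2*g - 6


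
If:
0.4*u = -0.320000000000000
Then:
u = -0.80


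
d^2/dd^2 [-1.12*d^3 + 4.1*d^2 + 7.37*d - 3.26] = 8.2 - 6.72*d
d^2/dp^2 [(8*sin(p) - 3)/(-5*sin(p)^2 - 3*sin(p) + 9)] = (200*sin(p)^5 - 420*sin(p)^4 + 1625*sin(p)^3 + 99*sin(p)^2 - 1323*sin(p) - 108)/(5*sin(p)^2 + 3*sin(p) - 9)^3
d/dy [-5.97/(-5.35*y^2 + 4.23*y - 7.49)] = (25.2531 - 63.879*y)/(5.35*y^2 - 4.23*y + 7.49)^2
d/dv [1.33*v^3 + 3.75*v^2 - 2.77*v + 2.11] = 3.99*v^2 + 7.5*v - 2.77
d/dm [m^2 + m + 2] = 2*m + 1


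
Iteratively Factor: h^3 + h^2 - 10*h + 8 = (h - 1)*(h^2 + 2*h - 8) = (h - 2)*(h - 1)*(h + 4)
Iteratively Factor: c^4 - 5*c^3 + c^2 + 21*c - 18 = (c + 2)*(c^3 - 7*c^2 + 15*c - 9) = (c - 1)*(c + 2)*(c^2 - 6*c + 9) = (c - 3)*(c - 1)*(c + 2)*(c - 3)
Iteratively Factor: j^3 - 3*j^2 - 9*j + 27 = (j + 3)*(j^2 - 6*j + 9) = (j - 3)*(j + 3)*(j - 3)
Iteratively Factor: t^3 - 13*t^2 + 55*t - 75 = (t - 5)*(t^2 - 8*t + 15) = (t - 5)*(t - 3)*(t - 5)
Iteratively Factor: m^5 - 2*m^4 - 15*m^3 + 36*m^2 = (m)*(m^4 - 2*m^3 - 15*m^2 + 36*m) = m*(m + 4)*(m^3 - 6*m^2 + 9*m) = m^2*(m + 4)*(m^2 - 6*m + 9) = m^2*(m - 3)*(m + 4)*(m - 3)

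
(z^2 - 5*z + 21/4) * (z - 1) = z^3 - 6*z^2 + 41*z/4 - 21/4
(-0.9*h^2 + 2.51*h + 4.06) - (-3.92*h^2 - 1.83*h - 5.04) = 3.02*h^2 + 4.34*h + 9.1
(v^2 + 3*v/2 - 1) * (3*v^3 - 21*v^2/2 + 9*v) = 3*v^5 - 6*v^4 - 39*v^3/4 + 24*v^2 - 9*v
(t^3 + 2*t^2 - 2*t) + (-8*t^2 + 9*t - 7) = t^3 - 6*t^2 + 7*t - 7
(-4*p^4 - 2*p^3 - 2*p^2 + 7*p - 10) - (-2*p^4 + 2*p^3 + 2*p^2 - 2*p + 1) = -2*p^4 - 4*p^3 - 4*p^2 + 9*p - 11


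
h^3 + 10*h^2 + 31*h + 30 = (h + 2)*(h + 3)*(h + 5)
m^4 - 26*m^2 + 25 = (m - 5)*(m - 1)*(m + 1)*(m + 5)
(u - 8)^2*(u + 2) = u^3 - 14*u^2 + 32*u + 128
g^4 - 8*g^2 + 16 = (g - 2)^2*(g + 2)^2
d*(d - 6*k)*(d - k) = d^3 - 7*d^2*k + 6*d*k^2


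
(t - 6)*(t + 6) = t^2 - 36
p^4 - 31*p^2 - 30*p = p*(p - 6)*(p + 1)*(p + 5)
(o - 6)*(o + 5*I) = o^2 - 6*o + 5*I*o - 30*I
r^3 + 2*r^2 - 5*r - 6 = (r - 2)*(r + 1)*(r + 3)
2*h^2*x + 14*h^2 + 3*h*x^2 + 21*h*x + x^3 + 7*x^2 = (h + x)*(2*h + x)*(x + 7)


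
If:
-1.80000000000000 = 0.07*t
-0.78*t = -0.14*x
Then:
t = -25.71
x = -143.27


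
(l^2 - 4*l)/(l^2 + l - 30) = l*(l - 4)/(l^2 + l - 30)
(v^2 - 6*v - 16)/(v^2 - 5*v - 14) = (v - 8)/(v - 7)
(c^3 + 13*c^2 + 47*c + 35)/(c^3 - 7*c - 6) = (c^2 + 12*c + 35)/(c^2 - c - 6)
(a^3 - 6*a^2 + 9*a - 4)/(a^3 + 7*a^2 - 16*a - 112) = (a^2 - 2*a + 1)/(a^2 + 11*a + 28)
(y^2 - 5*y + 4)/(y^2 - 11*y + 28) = (y - 1)/(y - 7)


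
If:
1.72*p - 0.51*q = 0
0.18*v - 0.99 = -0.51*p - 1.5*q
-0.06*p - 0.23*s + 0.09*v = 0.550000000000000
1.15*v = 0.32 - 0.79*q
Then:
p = 0.18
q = 0.62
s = -2.50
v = -0.14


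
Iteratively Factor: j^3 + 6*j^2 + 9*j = (j + 3)*(j^2 + 3*j) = j*(j + 3)*(j + 3)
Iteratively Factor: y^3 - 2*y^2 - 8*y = (y + 2)*(y^2 - 4*y) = y*(y + 2)*(y - 4)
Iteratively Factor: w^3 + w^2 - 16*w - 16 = (w + 1)*(w^2 - 16) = (w + 1)*(w + 4)*(w - 4)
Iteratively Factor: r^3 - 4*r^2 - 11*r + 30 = (r - 2)*(r^2 - 2*r - 15) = (r - 5)*(r - 2)*(r + 3)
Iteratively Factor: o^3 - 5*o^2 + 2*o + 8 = (o - 4)*(o^2 - o - 2) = (o - 4)*(o - 2)*(o + 1)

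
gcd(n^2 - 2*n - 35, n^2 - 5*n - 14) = n - 7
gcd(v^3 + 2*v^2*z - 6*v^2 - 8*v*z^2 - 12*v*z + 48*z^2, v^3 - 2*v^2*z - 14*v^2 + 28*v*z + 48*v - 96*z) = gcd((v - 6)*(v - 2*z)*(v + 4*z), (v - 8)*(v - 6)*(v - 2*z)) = -v^2 + 2*v*z + 6*v - 12*z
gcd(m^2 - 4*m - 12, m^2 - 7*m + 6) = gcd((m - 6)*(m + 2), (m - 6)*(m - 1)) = m - 6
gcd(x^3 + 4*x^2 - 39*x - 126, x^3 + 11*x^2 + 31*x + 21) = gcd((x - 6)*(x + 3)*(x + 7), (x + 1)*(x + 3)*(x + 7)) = x^2 + 10*x + 21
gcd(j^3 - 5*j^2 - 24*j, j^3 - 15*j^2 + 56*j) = j^2 - 8*j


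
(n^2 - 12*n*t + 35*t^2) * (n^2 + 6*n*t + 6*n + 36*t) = n^4 - 6*n^3*t + 6*n^3 - 37*n^2*t^2 - 36*n^2*t + 210*n*t^3 - 222*n*t^2 + 1260*t^3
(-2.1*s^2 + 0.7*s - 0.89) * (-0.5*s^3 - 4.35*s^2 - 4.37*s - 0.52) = 1.05*s^5 + 8.785*s^4 + 6.577*s^3 + 1.9045*s^2 + 3.5253*s + 0.4628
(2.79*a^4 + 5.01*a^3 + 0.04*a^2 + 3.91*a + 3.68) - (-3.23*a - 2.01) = 2.79*a^4 + 5.01*a^3 + 0.04*a^2 + 7.14*a + 5.69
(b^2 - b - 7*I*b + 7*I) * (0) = 0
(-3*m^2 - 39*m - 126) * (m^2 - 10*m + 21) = -3*m^4 - 9*m^3 + 201*m^2 + 441*m - 2646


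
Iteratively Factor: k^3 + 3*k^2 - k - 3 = (k - 1)*(k^2 + 4*k + 3) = (k - 1)*(k + 1)*(k + 3)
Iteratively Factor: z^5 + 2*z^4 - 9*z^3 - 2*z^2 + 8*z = (z + 4)*(z^4 - 2*z^3 - z^2 + 2*z) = (z - 1)*(z + 4)*(z^3 - z^2 - 2*z) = (z - 2)*(z - 1)*(z + 4)*(z^2 + z) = (z - 2)*(z - 1)*(z + 1)*(z + 4)*(z)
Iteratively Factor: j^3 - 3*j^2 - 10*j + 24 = (j - 2)*(j^2 - j - 12) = (j - 2)*(j + 3)*(j - 4)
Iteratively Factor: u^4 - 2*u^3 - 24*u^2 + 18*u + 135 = (u - 3)*(u^3 + u^2 - 21*u - 45) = (u - 3)*(u + 3)*(u^2 - 2*u - 15) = (u - 3)*(u + 3)^2*(u - 5)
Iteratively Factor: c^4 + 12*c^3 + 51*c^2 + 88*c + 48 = (c + 4)*(c^3 + 8*c^2 + 19*c + 12) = (c + 4)^2*(c^2 + 4*c + 3) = (c + 3)*(c + 4)^2*(c + 1)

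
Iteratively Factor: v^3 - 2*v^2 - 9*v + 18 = (v - 2)*(v^2 - 9) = (v - 3)*(v - 2)*(v + 3)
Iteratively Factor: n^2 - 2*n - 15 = (n - 5)*(n + 3)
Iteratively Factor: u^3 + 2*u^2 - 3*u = (u - 1)*(u^2 + 3*u) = u*(u - 1)*(u + 3)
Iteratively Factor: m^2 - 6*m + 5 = (m - 1)*(m - 5)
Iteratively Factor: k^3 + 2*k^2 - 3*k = (k - 1)*(k^2 + 3*k) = (k - 1)*(k + 3)*(k)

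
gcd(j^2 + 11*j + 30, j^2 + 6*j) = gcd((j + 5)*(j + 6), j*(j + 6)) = j + 6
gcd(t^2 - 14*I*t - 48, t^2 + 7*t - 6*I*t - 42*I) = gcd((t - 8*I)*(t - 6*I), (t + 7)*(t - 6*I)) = t - 6*I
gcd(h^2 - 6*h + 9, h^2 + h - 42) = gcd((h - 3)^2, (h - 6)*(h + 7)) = 1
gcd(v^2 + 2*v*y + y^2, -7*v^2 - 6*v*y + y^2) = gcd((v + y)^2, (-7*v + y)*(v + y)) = v + y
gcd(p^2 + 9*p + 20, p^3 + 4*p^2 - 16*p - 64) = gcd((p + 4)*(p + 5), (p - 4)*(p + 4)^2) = p + 4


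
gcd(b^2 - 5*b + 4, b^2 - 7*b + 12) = b - 4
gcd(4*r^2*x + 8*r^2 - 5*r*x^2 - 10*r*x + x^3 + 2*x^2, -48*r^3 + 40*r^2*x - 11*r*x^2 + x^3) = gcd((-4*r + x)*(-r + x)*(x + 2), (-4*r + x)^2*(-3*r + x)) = -4*r + x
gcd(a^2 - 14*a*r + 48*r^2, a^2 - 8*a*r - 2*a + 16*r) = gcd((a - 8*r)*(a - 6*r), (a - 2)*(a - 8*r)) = -a + 8*r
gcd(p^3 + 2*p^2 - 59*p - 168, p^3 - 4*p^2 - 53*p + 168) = p^2 - p - 56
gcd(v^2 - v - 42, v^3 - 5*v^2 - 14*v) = v - 7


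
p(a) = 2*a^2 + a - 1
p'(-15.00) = -59.00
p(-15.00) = 434.00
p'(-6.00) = -23.00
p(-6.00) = 65.00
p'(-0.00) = 1.00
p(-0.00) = -1.00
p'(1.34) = 6.36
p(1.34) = 3.93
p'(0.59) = 3.36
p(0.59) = 0.29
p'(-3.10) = -11.40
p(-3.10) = 15.12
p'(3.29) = 14.16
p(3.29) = 23.94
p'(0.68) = 3.72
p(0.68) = 0.60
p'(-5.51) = -21.04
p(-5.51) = 54.21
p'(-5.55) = -21.20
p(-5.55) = 55.06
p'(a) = 4*a + 1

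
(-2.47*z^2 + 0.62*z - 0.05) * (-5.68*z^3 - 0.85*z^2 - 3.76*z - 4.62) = 14.0296*z^5 - 1.4221*z^4 + 9.0442*z^3 + 9.1227*z^2 - 2.6764*z + 0.231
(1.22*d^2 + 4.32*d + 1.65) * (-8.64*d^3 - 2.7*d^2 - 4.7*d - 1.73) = -10.5408*d^5 - 40.6188*d^4 - 31.654*d^3 - 26.8696*d^2 - 15.2286*d - 2.8545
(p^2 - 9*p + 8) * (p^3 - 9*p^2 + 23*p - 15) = p^5 - 18*p^4 + 112*p^3 - 294*p^2 + 319*p - 120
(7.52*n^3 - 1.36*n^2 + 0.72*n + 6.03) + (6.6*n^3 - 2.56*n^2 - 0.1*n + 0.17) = 14.12*n^3 - 3.92*n^2 + 0.62*n + 6.2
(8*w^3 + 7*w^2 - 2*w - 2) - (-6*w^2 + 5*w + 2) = 8*w^3 + 13*w^2 - 7*w - 4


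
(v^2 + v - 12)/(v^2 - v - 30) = (-v^2 - v + 12)/(-v^2 + v + 30)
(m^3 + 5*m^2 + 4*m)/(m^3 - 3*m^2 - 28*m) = (m + 1)/(m - 7)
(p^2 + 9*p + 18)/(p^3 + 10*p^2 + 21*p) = (p + 6)/(p*(p + 7))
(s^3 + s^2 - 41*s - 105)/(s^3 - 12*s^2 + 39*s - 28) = (s^2 + 8*s + 15)/(s^2 - 5*s + 4)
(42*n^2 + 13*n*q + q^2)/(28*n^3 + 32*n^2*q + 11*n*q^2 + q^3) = (6*n + q)/(4*n^2 + 4*n*q + q^2)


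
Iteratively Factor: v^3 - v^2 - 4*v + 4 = (v + 2)*(v^2 - 3*v + 2) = (v - 1)*(v + 2)*(v - 2)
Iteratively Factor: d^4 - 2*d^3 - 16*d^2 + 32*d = (d - 4)*(d^3 + 2*d^2 - 8*d) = d*(d - 4)*(d^2 + 2*d - 8) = d*(d - 4)*(d - 2)*(d + 4)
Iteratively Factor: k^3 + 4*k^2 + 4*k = (k)*(k^2 + 4*k + 4) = k*(k + 2)*(k + 2)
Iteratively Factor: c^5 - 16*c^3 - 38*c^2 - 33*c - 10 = (c + 2)*(c^4 - 2*c^3 - 12*c^2 - 14*c - 5) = (c + 1)*(c + 2)*(c^3 - 3*c^2 - 9*c - 5) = (c + 1)^2*(c + 2)*(c^2 - 4*c - 5) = (c + 1)^3*(c + 2)*(c - 5)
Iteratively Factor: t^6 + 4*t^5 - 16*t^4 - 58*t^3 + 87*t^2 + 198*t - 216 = (t - 2)*(t^5 + 6*t^4 - 4*t^3 - 66*t^2 - 45*t + 108) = (t - 2)*(t - 1)*(t^4 + 7*t^3 + 3*t^2 - 63*t - 108) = (t - 2)*(t - 1)*(t + 3)*(t^3 + 4*t^2 - 9*t - 36) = (t - 2)*(t - 1)*(t + 3)^2*(t^2 + t - 12) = (t - 2)*(t - 1)*(t + 3)^2*(t + 4)*(t - 3)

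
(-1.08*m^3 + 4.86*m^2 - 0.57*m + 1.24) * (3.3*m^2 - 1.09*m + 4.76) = -3.564*m^5 + 17.2152*m^4 - 12.3192*m^3 + 27.8469*m^2 - 4.0648*m + 5.9024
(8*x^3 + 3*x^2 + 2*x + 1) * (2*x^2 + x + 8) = 16*x^5 + 14*x^4 + 71*x^3 + 28*x^2 + 17*x + 8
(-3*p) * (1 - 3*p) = 9*p^2 - 3*p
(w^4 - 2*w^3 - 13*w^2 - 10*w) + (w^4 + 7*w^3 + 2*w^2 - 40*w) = 2*w^4 + 5*w^3 - 11*w^2 - 50*w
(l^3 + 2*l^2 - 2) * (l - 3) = l^4 - l^3 - 6*l^2 - 2*l + 6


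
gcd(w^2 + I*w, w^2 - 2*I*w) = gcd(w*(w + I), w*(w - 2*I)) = w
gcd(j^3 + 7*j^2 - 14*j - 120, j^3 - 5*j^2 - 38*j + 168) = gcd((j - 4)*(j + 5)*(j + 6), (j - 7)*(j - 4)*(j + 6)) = j^2 + 2*j - 24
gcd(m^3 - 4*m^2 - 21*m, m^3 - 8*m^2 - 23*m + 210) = m - 7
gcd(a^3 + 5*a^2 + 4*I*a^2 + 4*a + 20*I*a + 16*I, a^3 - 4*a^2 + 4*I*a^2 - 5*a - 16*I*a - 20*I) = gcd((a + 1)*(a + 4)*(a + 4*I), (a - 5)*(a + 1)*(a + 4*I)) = a^2 + a*(1 + 4*I) + 4*I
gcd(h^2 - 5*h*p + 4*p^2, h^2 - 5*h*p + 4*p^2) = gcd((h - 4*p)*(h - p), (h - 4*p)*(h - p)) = h^2 - 5*h*p + 4*p^2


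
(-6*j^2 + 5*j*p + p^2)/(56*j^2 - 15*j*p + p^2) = (-6*j^2 + 5*j*p + p^2)/(56*j^2 - 15*j*p + p^2)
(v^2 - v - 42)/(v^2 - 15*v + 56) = (v + 6)/(v - 8)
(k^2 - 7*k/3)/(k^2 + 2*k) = (k - 7/3)/(k + 2)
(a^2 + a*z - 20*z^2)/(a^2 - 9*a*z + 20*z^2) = (-a - 5*z)/(-a + 5*z)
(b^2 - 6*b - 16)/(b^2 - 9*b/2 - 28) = 2*(b + 2)/(2*b + 7)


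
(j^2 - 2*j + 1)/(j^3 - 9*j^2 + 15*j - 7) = 1/(j - 7)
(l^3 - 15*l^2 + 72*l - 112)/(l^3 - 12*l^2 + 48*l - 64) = (l - 7)/(l - 4)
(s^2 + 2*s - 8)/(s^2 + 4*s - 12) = (s + 4)/(s + 6)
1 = 1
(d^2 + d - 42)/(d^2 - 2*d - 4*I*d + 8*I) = (d^2 + d - 42)/(d^2 - 2*d - 4*I*d + 8*I)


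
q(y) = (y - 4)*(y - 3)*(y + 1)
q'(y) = (y - 4)*(y - 3) + (y - 4)*(y + 1) + (y - 3)*(y + 1)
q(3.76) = -0.87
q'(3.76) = 2.29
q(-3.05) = -87.44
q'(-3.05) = 69.51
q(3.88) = -0.52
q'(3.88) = 3.60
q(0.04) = 12.19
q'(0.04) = 4.52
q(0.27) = 12.93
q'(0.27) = 1.98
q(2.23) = 4.40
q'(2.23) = -6.84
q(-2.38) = -47.37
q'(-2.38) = 50.55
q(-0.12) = 11.31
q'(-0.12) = 6.48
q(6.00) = 42.00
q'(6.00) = 41.00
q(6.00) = 42.00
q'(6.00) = 41.00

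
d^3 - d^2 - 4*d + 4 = (d - 2)*(d - 1)*(d + 2)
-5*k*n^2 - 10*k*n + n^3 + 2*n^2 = n*(-5*k + n)*(n + 2)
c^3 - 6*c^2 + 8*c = c*(c - 4)*(c - 2)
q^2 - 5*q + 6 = (q - 3)*(q - 2)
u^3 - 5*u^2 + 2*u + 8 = (u - 4)*(u - 2)*(u + 1)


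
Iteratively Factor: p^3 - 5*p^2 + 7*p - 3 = (p - 1)*(p^2 - 4*p + 3) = (p - 1)^2*(p - 3)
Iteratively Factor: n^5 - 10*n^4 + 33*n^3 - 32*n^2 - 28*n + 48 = (n - 4)*(n^4 - 6*n^3 + 9*n^2 + 4*n - 12) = (n - 4)*(n - 3)*(n^3 - 3*n^2 + 4) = (n - 4)*(n - 3)*(n - 2)*(n^2 - n - 2) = (n - 4)*(n - 3)*(n - 2)^2*(n + 1)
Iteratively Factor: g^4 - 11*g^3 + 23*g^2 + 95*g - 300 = (g - 5)*(g^3 - 6*g^2 - 7*g + 60) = (g - 5)*(g + 3)*(g^2 - 9*g + 20) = (g - 5)^2*(g + 3)*(g - 4)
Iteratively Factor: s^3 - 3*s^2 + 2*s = (s)*(s^2 - 3*s + 2) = s*(s - 1)*(s - 2)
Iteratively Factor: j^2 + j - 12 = (j - 3)*(j + 4)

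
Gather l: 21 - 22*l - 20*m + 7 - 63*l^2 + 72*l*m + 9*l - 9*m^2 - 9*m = -63*l^2 + l*(72*m - 13) - 9*m^2 - 29*m + 28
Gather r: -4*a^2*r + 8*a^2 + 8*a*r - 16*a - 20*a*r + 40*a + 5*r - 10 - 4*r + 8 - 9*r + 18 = 8*a^2 + 24*a + r*(-4*a^2 - 12*a - 8) + 16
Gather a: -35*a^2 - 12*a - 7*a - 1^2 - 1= -35*a^2 - 19*a - 2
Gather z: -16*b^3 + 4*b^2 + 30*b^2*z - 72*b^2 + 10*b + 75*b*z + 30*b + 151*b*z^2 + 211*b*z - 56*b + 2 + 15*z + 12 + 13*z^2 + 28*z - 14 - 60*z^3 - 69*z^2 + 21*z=-16*b^3 - 68*b^2 - 16*b - 60*z^3 + z^2*(151*b - 56) + z*(30*b^2 + 286*b + 64)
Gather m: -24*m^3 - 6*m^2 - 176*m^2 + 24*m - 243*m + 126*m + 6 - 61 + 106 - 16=-24*m^3 - 182*m^2 - 93*m + 35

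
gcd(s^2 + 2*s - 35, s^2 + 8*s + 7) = s + 7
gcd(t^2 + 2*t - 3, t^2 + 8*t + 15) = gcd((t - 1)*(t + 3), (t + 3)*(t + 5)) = t + 3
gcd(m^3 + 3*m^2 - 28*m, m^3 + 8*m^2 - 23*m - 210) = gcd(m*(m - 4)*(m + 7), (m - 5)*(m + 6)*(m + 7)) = m + 7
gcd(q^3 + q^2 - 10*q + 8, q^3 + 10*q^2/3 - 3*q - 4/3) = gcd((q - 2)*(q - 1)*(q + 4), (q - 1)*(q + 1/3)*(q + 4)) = q^2 + 3*q - 4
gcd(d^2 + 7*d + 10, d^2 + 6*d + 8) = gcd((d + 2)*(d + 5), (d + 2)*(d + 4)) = d + 2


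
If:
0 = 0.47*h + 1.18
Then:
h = -2.51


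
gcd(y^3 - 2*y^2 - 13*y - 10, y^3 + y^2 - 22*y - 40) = y^2 - 3*y - 10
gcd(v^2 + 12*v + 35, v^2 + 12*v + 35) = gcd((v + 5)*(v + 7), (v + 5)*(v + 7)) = v^2 + 12*v + 35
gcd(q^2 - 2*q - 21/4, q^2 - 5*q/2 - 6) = q + 3/2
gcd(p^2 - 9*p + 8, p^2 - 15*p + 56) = p - 8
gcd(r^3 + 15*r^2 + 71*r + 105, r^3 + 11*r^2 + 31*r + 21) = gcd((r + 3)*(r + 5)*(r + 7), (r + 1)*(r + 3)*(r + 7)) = r^2 + 10*r + 21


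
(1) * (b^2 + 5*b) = b^2 + 5*b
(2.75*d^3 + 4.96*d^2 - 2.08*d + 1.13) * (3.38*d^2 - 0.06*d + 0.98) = 9.295*d^5 + 16.5998*d^4 - 4.633*d^3 + 8.805*d^2 - 2.1062*d + 1.1074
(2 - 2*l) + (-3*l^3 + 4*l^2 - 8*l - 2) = -3*l^3 + 4*l^2 - 10*l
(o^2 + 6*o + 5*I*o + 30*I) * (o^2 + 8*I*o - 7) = o^4 + 6*o^3 + 13*I*o^3 - 47*o^2 + 78*I*o^2 - 282*o - 35*I*o - 210*I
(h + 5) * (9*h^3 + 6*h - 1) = 9*h^4 + 45*h^3 + 6*h^2 + 29*h - 5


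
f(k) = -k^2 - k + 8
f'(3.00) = -7.00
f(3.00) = -4.00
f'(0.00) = -1.00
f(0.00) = 8.00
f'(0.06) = -1.12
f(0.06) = 7.94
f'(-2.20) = 3.40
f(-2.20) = 5.36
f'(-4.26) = 7.52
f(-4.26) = -5.89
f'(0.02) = -1.04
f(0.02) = 7.98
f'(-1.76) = 2.52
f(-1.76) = 6.66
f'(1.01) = -3.02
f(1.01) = 5.97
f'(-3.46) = 5.92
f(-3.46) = -0.51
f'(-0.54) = 0.08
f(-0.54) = 8.25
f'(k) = -2*k - 1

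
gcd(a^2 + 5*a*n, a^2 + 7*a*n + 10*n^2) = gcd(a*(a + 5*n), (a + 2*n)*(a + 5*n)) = a + 5*n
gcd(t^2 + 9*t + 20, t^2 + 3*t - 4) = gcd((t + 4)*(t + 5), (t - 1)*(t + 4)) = t + 4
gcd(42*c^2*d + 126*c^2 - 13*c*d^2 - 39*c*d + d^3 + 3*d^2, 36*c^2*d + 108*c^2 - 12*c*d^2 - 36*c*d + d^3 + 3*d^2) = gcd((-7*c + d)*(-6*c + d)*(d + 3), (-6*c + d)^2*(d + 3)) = 6*c*d + 18*c - d^2 - 3*d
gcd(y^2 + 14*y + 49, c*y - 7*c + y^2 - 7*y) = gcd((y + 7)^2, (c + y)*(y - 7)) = 1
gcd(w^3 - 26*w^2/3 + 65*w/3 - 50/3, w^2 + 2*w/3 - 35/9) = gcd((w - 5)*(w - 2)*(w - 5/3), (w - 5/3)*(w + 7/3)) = w - 5/3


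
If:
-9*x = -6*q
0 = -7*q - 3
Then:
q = -3/7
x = -2/7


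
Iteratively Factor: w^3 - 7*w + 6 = (w - 2)*(w^2 + 2*w - 3) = (w - 2)*(w - 1)*(w + 3)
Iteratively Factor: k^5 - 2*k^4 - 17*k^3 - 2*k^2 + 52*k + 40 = (k + 2)*(k^4 - 4*k^3 - 9*k^2 + 16*k + 20) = (k + 2)^2*(k^3 - 6*k^2 + 3*k + 10) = (k - 5)*(k + 2)^2*(k^2 - k - 2) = (k - 5)*(k - 2)*(k + 2)^2*(k + 1)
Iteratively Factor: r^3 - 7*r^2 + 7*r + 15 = (r + 1)*(r^2 - 8*r + 15) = (r - 3)*(r + 1)*(r - 5)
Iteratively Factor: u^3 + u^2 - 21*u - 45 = (u - 5)*(u^2 + 6*u + 9) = (u - 5)*(u + 3)*(u + 3)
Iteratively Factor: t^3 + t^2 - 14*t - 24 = (t + 2)*(t^2 - t - 12) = (t - 4)*(t + 2)*(t + 3)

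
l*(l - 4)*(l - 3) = l^3 - 7*l^2 + 12*l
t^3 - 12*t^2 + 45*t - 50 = (t - 5)^2*(t - 2)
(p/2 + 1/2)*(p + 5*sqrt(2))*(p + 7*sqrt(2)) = p^3/2 + p^2/2 + 6*sqrt(2)*p^2 + 6*sqrt(2)*p + 35*p + 35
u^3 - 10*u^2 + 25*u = u*(u - 5)^2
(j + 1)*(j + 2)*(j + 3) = j^3 + 6*j^2 + 11*j + 6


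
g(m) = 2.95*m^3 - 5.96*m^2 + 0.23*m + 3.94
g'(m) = 8.85*m^2 - 11.92*m + 0.23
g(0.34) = 3.45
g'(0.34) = -2.80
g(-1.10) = -7.45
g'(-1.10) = 24.05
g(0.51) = 2.90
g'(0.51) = -3.55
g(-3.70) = -227.93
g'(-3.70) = 165.49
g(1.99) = 4.04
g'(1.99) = 11.56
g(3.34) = 48.14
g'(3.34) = 59.14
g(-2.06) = -47.61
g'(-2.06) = 62.34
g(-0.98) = -4.79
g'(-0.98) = 20.41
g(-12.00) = -5954.66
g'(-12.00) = 1417.67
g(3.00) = 30.64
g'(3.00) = 44.12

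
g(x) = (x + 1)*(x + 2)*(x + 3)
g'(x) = (x + 1)*(x + 2) + (x + 1)*(x + 3) + (x + 2)*(x + 3) = 3*x^2 + 12*x + 11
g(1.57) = 41.93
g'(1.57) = 37.23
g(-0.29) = 3.29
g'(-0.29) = 7.77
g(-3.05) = -0.11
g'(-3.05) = 2.31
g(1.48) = 38.66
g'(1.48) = 35.33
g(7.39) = 818.55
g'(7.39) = 263.52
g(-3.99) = -5.89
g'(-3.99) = 10.88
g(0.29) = 9.72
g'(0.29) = 14.73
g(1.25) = 31.08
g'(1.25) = 30.69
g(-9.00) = -336.00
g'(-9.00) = 146.00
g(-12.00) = -990.00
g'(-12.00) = 299.00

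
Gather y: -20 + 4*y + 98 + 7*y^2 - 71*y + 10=7*y^2 - 67*y + 88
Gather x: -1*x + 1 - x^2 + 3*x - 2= -x^2 + 2*x - 1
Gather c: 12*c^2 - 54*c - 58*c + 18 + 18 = 12*c^2 - 112*c + 36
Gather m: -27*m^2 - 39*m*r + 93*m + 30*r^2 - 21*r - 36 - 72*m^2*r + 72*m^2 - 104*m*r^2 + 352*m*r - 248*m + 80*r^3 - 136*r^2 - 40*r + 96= m^2*(45 - 72*r) + m*(-104*r^2 + 313*r - 155) + 80*r^3 - 106*r^2 - 61*r + 60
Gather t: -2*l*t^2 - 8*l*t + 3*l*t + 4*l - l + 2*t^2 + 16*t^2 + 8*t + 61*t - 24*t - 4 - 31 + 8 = 3*l + t^2*(18 - 2*l) + t*(45 - 5*l) - 27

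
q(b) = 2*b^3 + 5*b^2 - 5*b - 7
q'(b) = 6*b^2 + 10*b - 5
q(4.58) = 267.13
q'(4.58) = 166.66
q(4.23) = 212.69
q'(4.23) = 144.66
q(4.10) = 194.39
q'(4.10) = 136.86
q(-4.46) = -62.68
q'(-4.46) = 69.75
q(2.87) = 67.11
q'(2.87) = 73.12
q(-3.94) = -32.01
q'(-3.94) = 48.74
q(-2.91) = 0.61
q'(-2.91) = 16.71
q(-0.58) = -2.81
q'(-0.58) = -8.78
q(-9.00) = -1015.00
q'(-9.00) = 391.00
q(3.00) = 77.00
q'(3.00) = 79.00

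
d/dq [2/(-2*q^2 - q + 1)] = 2*(4*q + 1)/(2*q^2 + q - 1)^2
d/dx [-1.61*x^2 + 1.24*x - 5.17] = 1.24 - 3.22*x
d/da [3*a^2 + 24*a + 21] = 6*a + 24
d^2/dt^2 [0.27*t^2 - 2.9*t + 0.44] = 0.540000000000000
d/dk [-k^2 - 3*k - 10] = -2*k - 3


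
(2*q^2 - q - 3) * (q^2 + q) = 2*q^4 + q^3 - 4*q^2 - 3*q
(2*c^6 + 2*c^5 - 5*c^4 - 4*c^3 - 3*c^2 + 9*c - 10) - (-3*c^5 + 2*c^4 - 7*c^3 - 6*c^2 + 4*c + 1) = 2*c^6 + 5*c^5 - 7*c^4 + 3*c^3 + 3*c^2 + 5*c - 11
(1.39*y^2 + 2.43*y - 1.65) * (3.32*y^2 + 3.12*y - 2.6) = 4.6148*y^4 + 12.4044*y^3 - 1.5104*y^2 - 11.466*y + 4.29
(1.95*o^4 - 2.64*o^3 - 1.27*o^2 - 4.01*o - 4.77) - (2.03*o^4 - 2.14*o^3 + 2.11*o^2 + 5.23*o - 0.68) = -0.0799999999999998*o^4 - 0.5*o^3 - 3.38*o^2 - 9.24*o - 4.09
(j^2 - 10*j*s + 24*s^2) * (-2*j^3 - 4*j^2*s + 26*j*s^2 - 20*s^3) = -2*j^5 + 16*j^4*s + 18*j^3*s^2 - 376*j^2*s^3 + 824*j*s^4 - 480*s^5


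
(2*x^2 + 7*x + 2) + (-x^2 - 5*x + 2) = x^2 + 2*x + 4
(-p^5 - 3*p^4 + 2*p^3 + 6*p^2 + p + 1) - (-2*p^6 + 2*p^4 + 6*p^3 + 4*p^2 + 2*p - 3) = 2*p^6 - p^5 - 5*p^4 - 4*p^3 + 2*p^2 - p + 4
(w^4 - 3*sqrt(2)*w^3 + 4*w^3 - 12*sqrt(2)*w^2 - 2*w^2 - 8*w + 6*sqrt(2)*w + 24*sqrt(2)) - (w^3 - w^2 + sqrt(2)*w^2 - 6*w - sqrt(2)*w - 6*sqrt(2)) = w^4 - 3*sqrt(2)*w^3 + 3*w^3 - 13*sqrt(2)*w^2 - w^2 - 2*w + 7*sqrt(2)*w + 30*sqrt(2)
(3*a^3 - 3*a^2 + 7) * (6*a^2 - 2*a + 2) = 18*a^5 - 24*a^4 + 12*a^3 + 36*a^2 - 14*a + 14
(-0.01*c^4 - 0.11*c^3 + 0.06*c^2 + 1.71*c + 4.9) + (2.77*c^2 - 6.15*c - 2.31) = -0.01*c^4 - 0.11*c^3 + 2.83*c^2 - 4.44*c + 2.59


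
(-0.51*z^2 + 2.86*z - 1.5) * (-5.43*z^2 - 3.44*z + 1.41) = 2.7693*z^4 - 13.7754*z^3 - 2.4125*z^2 + 9.1926*z - 2.115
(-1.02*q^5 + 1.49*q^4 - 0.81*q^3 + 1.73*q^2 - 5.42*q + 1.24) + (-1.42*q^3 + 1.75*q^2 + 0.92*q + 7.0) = -1.02*q^5 + 1.49*q^4 - 2.23*q^3 + 3.48*q^2 - 4.5*q + 8.24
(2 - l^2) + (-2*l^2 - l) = -3*l^2 - l + 2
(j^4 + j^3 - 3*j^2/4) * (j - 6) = j^5 - 5*j^4 - 27*j^3/4 + 9*j^2/2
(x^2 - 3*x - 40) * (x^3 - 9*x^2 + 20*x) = x^5 - 12*x^4 + 7*x^3 + 300*x^2 - 800*x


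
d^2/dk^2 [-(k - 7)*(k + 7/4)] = -2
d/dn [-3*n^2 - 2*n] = -6*n - 2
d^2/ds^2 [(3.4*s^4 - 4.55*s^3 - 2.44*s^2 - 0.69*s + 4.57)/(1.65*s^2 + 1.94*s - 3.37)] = (18.513*s^6 + 65.3003999999999*s^5 - 36.65676*s^4 - 428.6418*s^3 + 635.08869*s^2 - 245.29242*s + 20.778438)/(4.492125*s^6 + 15.84495*s^5 - 8.894655*s^4 - 57.422836*s^3 + 18.166659*s^2 + 66.097158*s - 38.272753)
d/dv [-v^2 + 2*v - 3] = 2 - 2*v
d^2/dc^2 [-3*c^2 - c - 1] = -6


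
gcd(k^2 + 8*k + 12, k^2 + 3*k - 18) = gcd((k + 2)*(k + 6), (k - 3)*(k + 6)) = k + 6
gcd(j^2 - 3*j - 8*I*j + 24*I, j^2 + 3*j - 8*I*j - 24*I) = j - 8*I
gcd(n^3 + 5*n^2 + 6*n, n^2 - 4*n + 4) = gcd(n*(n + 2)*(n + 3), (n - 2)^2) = 1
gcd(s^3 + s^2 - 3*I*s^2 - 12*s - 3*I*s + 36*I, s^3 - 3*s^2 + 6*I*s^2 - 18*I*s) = s - 3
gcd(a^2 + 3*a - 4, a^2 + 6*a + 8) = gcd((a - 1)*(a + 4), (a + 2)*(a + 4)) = a + 4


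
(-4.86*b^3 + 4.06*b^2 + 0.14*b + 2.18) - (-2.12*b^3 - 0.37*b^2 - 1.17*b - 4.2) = -2.74*b^3 + 4.43*b^2 + 1.31*b + 6.38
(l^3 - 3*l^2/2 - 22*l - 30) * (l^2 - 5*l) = l^5 - 13*l^4/2 - 29*l^3/2 + 80*l^2 + 150*l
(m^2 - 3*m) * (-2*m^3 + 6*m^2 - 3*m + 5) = -2*m^5 + 12*m^4 - 21*m^3 + 14*m^2 - 15*m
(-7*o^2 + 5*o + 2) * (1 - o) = 7*o^3 - 12*o^2 + 3*o + 2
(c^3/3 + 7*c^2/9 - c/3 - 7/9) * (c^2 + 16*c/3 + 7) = c^5/3 + 23*c^4/9 + 166*c^3/27 + 26*c^2/9 - 175*c/27 - 49/9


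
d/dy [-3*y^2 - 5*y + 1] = -6*y - 5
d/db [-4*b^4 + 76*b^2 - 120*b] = -16*b^3 + 152*b - 120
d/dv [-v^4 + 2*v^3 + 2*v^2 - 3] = 2*v*(-2*v^2 + 3*v + 2)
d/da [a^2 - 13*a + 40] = 2*a - 13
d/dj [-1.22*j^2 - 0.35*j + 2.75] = -2.44*j - 0.35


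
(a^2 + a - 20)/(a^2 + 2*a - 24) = (a + 5)/(a + 6)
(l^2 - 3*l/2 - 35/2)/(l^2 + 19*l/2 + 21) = (l - 5)/(l + 6)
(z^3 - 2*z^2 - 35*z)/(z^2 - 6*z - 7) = z*(z + 5)/(z + 1)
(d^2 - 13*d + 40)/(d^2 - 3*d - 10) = (d - 8)/(d + 2)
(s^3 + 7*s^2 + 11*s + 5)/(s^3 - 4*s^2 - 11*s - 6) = (s + 5)/(s - 6)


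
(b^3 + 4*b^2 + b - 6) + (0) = b^3 + 4*b^2 + b - 6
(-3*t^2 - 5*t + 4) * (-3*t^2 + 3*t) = 9*t^4 + 6*t^3 - 27*t^2 + 12*t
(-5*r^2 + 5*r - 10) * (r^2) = -5*r^4 + 5*r^3 - 10*r^2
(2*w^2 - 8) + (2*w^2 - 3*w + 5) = 4*w^2 - 3*w - 3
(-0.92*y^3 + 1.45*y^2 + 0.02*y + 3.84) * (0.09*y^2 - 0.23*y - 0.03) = -0.0828*y^5 + 0.3421*y^4 - 0.3041*y^3 + 0.2975*y^2 - 0.8838*y - 0.1152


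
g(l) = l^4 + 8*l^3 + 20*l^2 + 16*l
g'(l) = 4*l^3 + 24*l^2 + 40*l + 16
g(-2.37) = -0.53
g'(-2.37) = 2.76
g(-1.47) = -1.04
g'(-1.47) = -3.64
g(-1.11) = -2.54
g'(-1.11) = -4.30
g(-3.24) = -3.79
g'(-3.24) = 2.29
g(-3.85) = -1.98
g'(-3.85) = -10.53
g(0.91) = 37.84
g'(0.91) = 75.29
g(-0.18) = -2.28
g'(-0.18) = 9.55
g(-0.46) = -3.86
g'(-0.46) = 2.29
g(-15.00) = 27885.00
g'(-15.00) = -8684.00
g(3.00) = 525.00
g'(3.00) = 460.00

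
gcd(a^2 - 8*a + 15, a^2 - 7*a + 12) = a - 3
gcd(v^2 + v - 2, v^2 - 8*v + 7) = v - 1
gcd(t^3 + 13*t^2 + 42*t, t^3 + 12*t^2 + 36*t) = t^2 + 6*t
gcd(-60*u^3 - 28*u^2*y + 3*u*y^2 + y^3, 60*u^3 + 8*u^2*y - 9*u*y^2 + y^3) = -10*u^2 - 3*u*y + y^2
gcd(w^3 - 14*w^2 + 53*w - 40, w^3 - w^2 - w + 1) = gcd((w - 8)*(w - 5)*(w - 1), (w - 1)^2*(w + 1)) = w - 1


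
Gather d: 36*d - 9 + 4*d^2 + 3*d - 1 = 4*d^2 + 39*d - 10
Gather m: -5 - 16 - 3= -24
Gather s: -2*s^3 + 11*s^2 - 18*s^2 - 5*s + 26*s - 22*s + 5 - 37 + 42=-2*s^3 - 7*s^2 - s + 10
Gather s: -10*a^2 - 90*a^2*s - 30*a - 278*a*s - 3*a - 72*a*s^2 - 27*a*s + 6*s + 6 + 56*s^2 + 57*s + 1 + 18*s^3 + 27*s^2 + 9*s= -10*a^2 - 33*a + 18*s^3 + s^2*(83 - 72*a) + s*(-90*a^2 - 305*a + 72) + 7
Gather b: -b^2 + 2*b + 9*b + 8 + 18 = -b^2 + 11*b + 26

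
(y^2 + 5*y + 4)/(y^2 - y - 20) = (y + 1)/(y - 5)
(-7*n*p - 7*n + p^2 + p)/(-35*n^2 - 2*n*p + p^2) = (p + 1)/(5*n + p)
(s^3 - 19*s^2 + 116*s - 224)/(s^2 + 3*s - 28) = (s^2 - 15*s + 56)/(s + 7)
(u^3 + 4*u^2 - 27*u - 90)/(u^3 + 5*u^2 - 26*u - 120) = (u + 3)/(u + 4)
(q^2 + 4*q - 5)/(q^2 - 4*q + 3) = (q + 5)/(q - 3)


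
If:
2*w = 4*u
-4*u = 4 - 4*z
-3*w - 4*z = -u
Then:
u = -4/9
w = -8/9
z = 5/9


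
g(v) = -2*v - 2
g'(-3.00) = -2.00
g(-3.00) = 4.00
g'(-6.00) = -2.00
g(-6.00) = 10.00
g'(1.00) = -2.00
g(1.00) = -4.00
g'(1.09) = -2.00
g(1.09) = -4.18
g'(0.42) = -2.00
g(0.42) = -2.84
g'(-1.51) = -2.00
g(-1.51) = 1.02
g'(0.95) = -2.00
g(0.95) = -3.90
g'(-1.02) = -2.00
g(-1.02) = 0.04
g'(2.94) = -2.00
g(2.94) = -7.88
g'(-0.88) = -2.00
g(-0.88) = -0.24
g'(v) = -2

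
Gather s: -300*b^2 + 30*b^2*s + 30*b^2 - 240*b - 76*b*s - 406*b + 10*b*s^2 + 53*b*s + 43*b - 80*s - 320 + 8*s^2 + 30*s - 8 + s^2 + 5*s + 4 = -270*b^2 - 603*b + s^2*(10*b + 9) + s*(30*b^2 - 23*b - 45) - 324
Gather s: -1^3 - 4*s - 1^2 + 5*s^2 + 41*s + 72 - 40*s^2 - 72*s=-35*s^2 - 35*s + 70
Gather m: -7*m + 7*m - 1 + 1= 0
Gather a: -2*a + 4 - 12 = -2*a - 8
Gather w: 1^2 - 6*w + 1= 2 - 6*w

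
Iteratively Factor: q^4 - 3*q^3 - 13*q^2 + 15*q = (q - 5)*(q^3 + 2*q^2 - 3*q) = (q - 5)*(q + 3)*(q^2 - q) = (q - 5)*(q - 1)*(q + 3)*(q)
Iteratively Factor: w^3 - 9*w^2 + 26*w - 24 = (w - 2)*(w^2 - 7*w + 12) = (w - 3)*(w - 2)*(w - 4)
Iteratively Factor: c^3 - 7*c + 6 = (c + 3)*(c^2 - 3*c + 2) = (c - 1)*(c + 3)*(c - 2)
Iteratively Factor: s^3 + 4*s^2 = (s + 4)*(s^2) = s*(s + 4)*(s)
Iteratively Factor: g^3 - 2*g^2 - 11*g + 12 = (g - 1)*(g^2 - g - 12) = (g - 1)*(g + 3)*(g - 4)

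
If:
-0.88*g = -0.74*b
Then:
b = 1.18918918918919*g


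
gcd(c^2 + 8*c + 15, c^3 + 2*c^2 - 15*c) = c + 5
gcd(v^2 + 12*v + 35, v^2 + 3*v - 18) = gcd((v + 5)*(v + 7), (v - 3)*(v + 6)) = 1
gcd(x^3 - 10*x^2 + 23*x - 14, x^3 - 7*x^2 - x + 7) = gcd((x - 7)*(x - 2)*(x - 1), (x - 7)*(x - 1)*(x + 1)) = x^2 - 8*x + 7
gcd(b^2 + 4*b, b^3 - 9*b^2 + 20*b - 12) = 1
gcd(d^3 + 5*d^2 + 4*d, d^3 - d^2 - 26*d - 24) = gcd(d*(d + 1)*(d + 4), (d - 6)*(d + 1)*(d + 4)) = d^2 + 5*d + 4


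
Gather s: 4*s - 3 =4*s - 3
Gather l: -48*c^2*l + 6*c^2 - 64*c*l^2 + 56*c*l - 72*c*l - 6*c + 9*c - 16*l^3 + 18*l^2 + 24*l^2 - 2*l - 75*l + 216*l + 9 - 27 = 6*c^2 + 3*c - 16*l^3 + l^2*(42 - 64*c) + l*(-48*c^2 - 16*c + 139) - 18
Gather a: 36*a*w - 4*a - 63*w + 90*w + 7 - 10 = a*(36*w - 4) + 27*w - 3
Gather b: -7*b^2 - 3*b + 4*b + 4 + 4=-7*b^2 + b + 8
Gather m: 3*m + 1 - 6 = 3*m - 5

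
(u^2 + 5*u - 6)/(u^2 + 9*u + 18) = (u - 1)/(u + 3)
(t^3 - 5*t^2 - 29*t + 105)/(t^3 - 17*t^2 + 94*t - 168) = (t^2 + 2*t - 15)/(t^2 - 10*t + 24)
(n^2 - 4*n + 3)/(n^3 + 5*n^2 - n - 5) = (n - 3)/(n^2 + 6*n + 5)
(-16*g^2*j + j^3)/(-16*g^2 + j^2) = j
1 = 1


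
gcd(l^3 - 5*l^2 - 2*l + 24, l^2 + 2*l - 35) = 1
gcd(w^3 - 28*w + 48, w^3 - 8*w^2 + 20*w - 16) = w^2 - 6*w + 8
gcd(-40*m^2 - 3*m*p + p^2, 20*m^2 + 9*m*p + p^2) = 5*m + p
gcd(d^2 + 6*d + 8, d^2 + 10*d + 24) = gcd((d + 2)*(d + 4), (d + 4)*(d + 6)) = d + 4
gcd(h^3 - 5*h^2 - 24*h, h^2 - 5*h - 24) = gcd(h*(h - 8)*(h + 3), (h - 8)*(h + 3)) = h^2 - 5*h - 24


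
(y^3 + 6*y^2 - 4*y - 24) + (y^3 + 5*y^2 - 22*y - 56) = 2*y^3 + 11*y^2 - 26*y - 80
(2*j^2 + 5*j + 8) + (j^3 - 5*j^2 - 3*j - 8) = j^3 - 3*j^2 + 2*j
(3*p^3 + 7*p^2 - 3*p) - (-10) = 3*p^3 + 7*p^2 - 3*p + 10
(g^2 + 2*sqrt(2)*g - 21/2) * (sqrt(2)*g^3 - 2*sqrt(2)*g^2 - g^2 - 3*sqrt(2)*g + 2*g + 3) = sqrt(2)*g^5 - 2*sqrt(2)*g^4 + 3*g^4 - 31*sqrt(2)*g^3/2 - 6*g^3 + 3*g^2/2 + 25*sqrt(2)*g^2 - 21*g + 75*sqrt(2)*g/2 - 63/2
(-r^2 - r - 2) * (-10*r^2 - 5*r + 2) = 10*r^4 + 15*r^3 + 23*r^2 + 8*r - 4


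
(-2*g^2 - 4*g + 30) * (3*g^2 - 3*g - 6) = -6*g^4 - 6*g^3 + 114*g^2 - 66*g - 180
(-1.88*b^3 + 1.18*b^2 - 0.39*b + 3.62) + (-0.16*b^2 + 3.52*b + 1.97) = -1.88*b^3 + 1.02*b^2 + 3.13*b + 5.59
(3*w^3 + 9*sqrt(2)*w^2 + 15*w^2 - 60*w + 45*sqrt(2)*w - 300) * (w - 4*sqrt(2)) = 3*w^4 - 3*sqrt(2)*w^3 + 15*w^3 - 132*w^2 - 15*sqrt(2)*w^2 - 660*w + 240*sqrt(2)*w + 1200*sqrt(2)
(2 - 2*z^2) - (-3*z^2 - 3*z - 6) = z^2 + 3*z + 8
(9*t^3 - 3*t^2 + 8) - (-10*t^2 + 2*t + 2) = 9*t^3 + 7*t^2 - 2*t + 6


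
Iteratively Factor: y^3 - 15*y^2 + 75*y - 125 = (y - 5)*(y^2 - 10*y + 25) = (y - 5)^2*(y - 5)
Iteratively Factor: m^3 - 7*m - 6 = (m + 1)*(m^2 - m - 6) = (m + 1)*(m + 2)*(m - 3)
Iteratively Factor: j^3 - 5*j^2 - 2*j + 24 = (j - 3)*(j^2 - 2*j - 8) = (j - 3)*(j + 2)*(j - 4)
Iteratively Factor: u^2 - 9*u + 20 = (u - 5)*(u - 4)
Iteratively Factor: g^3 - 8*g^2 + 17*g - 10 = (g - 1)*(g^2 - 7*g + 10) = (g - 2)*(g - 1)*(g - 5)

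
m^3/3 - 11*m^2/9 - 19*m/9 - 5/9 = (m/3 + 1/3)*(m - 5)*(m + 1/3)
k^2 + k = k*(k + 1)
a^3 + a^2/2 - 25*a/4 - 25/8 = (a - 5/2)*(a + 1/2)*(a + 5/2)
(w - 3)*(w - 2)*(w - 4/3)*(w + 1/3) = w^4 - 6*w^3 + 95*w^2/9 - 34*w/9 - 8/3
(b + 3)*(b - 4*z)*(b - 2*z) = b^3 - 6*b^2*z + 3*b^2 + 8*b*z^2 - 18*b*z + 24*z^2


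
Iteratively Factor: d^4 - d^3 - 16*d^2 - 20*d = (d + 2)*(d^3 - 3*d^2 - 10*d) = (d + 2)^2*(d^2 - 5*d) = d*(d + 2)^2*(d - 5)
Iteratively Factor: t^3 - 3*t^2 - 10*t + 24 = (t - 2)*(t^2 - t - 12) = (t - 2)*(t + 3)*(t - 4)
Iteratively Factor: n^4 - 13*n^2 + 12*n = (n - 1)*(n^3 + n^2 - 12*n) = n*(n - 1)*(n^2 + n - 12) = n*(n - 1)*(n + 4)*(n - 3)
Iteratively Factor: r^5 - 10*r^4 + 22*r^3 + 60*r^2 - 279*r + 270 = (r - 3)*(r^4 - 7*r^3 + r^2 + 63*r - 90) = (r - 3)^2*(r^3 - 4*r^2 - 11*r + 30) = (r - 3)^2*(r - 2)*(r^2 - 2*r - 15) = (r - 5)*(r - 3)^2*(r - 2)*(r + 3)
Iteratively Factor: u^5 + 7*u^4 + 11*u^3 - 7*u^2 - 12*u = (u + 4)*(u^4 + 3*u^3 - u^2 - 3*u) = (u + 1)*(u + 4)*(u^3 + 2*u^2 - 3*u) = u*(u + 1)*(u + 4)*(u^2 + 2*u - 3) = u*(u + 1)*(u + 3)*(u + 4)*(u - 1)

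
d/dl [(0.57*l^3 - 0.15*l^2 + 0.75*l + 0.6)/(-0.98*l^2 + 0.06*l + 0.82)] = (-0.5586*l^4 + 0.0684*l^3 + 2.1282*l^2 + 0.93*l + 0.579)/(0.9604*l^4 - 0.1176*l^3 - 1.6036*l^2 + 0.0984*l + 0.6724)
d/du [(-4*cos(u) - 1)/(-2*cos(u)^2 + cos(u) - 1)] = (-8*sin(u)^2 + 4*cos(u) + 3)*sin(u)/(-cos(u) + cos(2*u) + 2)^2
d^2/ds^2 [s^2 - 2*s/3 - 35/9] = 2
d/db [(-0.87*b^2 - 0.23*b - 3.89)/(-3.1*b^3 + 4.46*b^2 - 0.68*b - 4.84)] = (-2.697*b^4 - 1.426*b^3 - 34.5596*b^2 + 43.1204*b - 1.532)/(9.61*b^6 - 27.652*b^5 + 24.1076*b^4 + 23.9424*b^3 - 42.7104*b^2 + 6.5824*b + 23.4256)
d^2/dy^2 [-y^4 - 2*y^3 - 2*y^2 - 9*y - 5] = -12*y^2 - 12*y - 4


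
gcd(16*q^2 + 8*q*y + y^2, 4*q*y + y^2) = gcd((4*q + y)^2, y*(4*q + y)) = 4*q + y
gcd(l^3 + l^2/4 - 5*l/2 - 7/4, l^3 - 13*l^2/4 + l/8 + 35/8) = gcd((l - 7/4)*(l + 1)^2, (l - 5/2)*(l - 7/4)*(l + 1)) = l^2 - 3*l/4 - 7/4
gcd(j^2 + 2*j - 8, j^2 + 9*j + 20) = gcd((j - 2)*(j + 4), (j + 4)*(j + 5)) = j + 4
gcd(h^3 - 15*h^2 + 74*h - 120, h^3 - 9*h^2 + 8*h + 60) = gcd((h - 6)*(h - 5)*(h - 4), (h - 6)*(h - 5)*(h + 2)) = h^2 - 11*h + 30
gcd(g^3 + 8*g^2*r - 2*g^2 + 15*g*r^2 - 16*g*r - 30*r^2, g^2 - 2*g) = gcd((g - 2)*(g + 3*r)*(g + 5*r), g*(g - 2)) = g - 2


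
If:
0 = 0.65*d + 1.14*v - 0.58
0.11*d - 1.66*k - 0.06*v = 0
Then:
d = 0.892307692307692 - 1.75384615384615*v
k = 0.0591288229842447 - 0.152363299351251*v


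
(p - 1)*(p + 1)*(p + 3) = p^3 + 3*p^2 - p - 3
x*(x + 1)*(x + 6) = x^3 + 7*x^2 + 6*x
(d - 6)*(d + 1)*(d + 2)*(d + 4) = d^4 + d^3 - 28*d^2 - 76*d - 48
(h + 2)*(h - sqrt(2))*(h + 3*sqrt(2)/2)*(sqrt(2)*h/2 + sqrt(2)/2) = sqrt(2)*h^4/2 + h^3/2 + 3*sqrt(2)*h^3/2 - sqrt(2)*h^2/2 + 3*h^2/2 - 9*sqrt(2)*h/2 + h - 3*sqrt(2)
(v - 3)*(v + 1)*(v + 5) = v^3 + 3*v^2 - 13*v - 15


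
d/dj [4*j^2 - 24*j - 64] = 8*j - 24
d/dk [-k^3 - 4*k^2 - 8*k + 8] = -3*k^2 - 8*k - 8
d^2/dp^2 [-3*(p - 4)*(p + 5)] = -6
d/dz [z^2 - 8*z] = 2*z - 8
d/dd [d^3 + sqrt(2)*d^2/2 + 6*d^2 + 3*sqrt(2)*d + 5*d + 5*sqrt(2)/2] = 3*d^2 + sqrt(2)*d + 12*d + 3*sqrt(2) + 5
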